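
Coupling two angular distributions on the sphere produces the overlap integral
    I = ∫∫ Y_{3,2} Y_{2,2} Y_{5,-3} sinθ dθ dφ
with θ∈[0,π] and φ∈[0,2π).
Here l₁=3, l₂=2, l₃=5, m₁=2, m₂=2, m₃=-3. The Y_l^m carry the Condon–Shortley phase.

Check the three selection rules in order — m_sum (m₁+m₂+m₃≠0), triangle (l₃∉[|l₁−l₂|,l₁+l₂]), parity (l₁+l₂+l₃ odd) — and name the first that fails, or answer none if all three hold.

m_sum

Σmᵢ = 1  ✗
l₃∈[|l₁−l₂|,l₁+l₂]=[1,5], have l₃=5
Σlᵢ = 10 ⇒ even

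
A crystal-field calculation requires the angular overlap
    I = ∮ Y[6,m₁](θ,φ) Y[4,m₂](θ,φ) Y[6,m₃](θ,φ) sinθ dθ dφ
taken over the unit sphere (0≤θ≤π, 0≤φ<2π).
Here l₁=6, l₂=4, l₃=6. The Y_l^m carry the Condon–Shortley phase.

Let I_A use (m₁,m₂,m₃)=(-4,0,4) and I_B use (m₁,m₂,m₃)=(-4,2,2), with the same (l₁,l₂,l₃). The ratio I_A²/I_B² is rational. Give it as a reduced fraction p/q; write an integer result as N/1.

Shared (l₁,l₂,l₃)=(6,4,6): N and (l;000)² cancel in I_A²/I_B².
A: Δ = 4!·8!·4!/17! = 1/15315300; Racah Σ t=2..4: t=2:+1/645120 t=3:−1/181440 t=4:+1/829440 = -1/362880; ⇒ 3j(6 4 6; -4 0 4)² = 256/17017, sgn -1
B: Δ = 4!·8!·4!/17! = 1/15315300; Racah Σ t=2..4: t=2:+1/3870720 t=3:−1/181440 t=4:+1/138240 = 23/11612160; ⇒ 3j(6 4 6; -4 2 2)² = 529/204204, sgn +1
I_A²/I_B² = (256/17017)/(529/204204) = 3072/529

3072/529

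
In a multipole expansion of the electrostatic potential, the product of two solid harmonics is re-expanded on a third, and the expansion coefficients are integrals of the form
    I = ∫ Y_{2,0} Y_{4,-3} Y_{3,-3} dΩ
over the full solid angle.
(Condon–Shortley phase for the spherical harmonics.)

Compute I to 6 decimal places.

0 − 3 − 3 = -6 ≠ 0: azimuthal integral kills it; I = 0

0.000000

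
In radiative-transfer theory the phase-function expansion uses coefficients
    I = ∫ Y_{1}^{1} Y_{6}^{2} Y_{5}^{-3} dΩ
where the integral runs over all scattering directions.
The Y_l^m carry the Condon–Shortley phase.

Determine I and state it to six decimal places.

m-sum 0 ✓  L=12 even ✓  5≤5≤7 ✓
Π(2lᵢ+1) = 3×13×11 = 429
triangle coeff Δ(1,6,5) = 1/858
Σ_t [1,1]: t=1:−1/14400 = -1/14400
(3j)²=6/143 [(1 6 5; 0 0 0)], sign=+1
Σ_t [0,0]: t=0:+1/161280 = 1/161280
(3j)²=1/143 [(1 6 5; 1 2 -3)], sign=+1
⇒ 4πI² = 18/143
I = (+1)√(18/143/(4π)) = 0.10008369

0.100084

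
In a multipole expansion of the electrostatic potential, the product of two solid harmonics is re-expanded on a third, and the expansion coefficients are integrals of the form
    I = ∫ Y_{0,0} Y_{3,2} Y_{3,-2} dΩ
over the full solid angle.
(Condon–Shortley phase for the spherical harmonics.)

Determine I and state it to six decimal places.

0.282095

Rules hold: Σm=0, L=6 even, 3≤3≤3.
N = 1·7·7 = 49
Δ = 0!·0!·6!/7! = 1/7
Racah Σ t=0..0: t=0:+1/36 = 1/36
⇒ 3j(0 3 3; 0 0 0)² = 1/7, sgn -1
Racah Σ t=0..0: t=0:+1/120 = 1/120
⇒ 3j(0 3 3; 0 2 -2)² = 1/7, sgn -1
4πI² = N·(3j₀)²·(3jₘ)² = 1/1
I = +1·√(1/4π) = 0.28209479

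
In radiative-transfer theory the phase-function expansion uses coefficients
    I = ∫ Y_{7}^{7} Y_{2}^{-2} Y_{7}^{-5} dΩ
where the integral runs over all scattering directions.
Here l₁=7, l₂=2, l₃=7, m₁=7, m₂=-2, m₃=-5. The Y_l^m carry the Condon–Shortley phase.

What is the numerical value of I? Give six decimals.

Checks pass: Σm=0; 16 even; l₃=7∈[5,9].
(2·7+1)(2·2+1)(2·7+1) = 1125
Δ: 2! 12! 2! / 17! → 1/185640
sum: t=0:+1/2419200 t=1:−1/518400 t=2:+1/2419200 = -1/907200
3j²(7 2 7; 0 0 0) = Δ·Π!·Σ² = 56/3315  (sign +1)
sum: t=0:+1/1916006400 = 1/1916006400
3j²(7 2 7; 7 -2 -5) = Δ·Π!·Σ² = 1/340  (sign +1)
combine: 4πI² = 1125·56/3315·1/340 = 210/3757
take √, sign +1: I = 0.06669359

0.066694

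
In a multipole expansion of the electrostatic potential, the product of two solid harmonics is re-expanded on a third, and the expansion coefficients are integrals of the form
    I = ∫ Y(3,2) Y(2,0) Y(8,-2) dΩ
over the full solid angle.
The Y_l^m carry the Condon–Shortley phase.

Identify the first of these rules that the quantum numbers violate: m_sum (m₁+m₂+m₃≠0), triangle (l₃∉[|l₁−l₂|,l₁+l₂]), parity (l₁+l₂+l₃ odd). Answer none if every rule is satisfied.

triangle

Σmᵢ = 0  ✓
l₃∈[|l₁−l₂|,l₁+l₂]=[1,5], have l₃=8  ✗
Σlᵢ = 13 ⇒ odd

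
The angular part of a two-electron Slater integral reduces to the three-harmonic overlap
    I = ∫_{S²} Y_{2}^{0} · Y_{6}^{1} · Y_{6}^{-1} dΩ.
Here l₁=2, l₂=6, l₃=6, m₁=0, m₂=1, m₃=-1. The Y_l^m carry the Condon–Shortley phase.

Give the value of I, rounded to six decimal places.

Rules hold: Σm=0, L=14 even, 4≤6≤8.
N = 5·13·13 = 845
Δ = 2!·2!·10!/15! = 1/90090
Racah Σ t=0..2: t=0:+1/69120 t=1:−1/14400 t=2:+1/69120 = -7/172800
⇒ 3j(2 6 6; 0 0 0)² = 14/715, sgn -1
Racah Σ t=0..2: t=0:+1/120960 t=1:−1/17280 t=2:+1/57600 = -13/403200
⇒ 3j(2 6 6; 0 1 -1)² = 13/770, sgn +1
4πI² = N·(3j₀)²·(3jₘ)² = 169/605
I = -1·√(0.279339/4π) = -0.14909419

-0.149094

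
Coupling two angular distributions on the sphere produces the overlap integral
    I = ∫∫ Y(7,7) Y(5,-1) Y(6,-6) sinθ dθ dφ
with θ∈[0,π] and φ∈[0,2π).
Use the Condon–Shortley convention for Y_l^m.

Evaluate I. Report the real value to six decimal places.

Checks pass: Σm=0; 18 even; l₃=6∈[2,12].
(2·7+1)(2·5+1)(2·6+1) = 2145
Δ: 6! 8! 4! / 19! → 1/174594420
sum: t=1:−1/4147200 t=2:+1/207360 t=3:−1/82944 t=4:+1/207360 t=5:−1/4147200 = -1/345600
3j²(7 5 6; 0 0 0) = Δ·Π!·Σ² = 420/46189  (sign -1)
sum: t=0:+1/696729600 = 1/696729600
3j²(7 5 6; 7 -1 -6) = Δ·Π!·Σ² = 11/1292  (sign +1)
combine: 4πI² = 2145·420/46189·11/1292 = 17325/104329
take √, sign -1: I = -0.11495534

-0.114955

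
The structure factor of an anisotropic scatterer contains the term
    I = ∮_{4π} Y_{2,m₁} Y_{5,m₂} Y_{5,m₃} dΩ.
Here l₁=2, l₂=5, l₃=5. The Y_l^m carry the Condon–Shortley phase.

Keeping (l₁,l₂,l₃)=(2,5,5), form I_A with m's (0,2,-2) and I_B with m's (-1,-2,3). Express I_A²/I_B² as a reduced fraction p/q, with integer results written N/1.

Shared (l₁,l₂,l₃)=(2,5,5): N and (l;000)² cancel in I_A²/I_B².
A: Δ = 2!·2!·8!/13! = 1/38610; Racah Σ t=0..2: t=0:+1/20160 t=1:−1/1440 t=2:+1/2880 = -1/3360; ⇒ 3j(2 5 5; 0 2 -2)² = 6/715, sgn +1
B: Δ = 2!·2!·8!/13! = 1/38610; Racah Σ t=1..2: t=1:−1/2880 t=2:+1/10080 = -1/4032; ⇒ 3j(2 5 5; -1 -2 3)² = 10/429, sgn -1
I_A²/I_B² = (6/715)/(10/429) = 9/25

9/25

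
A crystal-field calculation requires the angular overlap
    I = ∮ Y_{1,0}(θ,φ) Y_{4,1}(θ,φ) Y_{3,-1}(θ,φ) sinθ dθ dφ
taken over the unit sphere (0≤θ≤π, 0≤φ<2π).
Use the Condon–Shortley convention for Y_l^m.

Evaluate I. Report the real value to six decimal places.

m-sum 0 ✓  L=8 even ✓  3≤3≤5 ✓
Π(2lᵢ+1) = 3×9×7 = 189
triangle coeff Δ(1,4,3) = 1/252
Σ_t [1,1]: t=1:−1/36 = -1/36
(3j)²=4/63 [(1 4 3; 0 0 0)], sign=+1
Σ_t [1,1]: t=1:−1/48 = -1/48
(3j)²=5/84 [(1 4 3; 0 1 -1)], sign=-1
⇒ 4πI² = 5/7
I = (-1)√(5/7/(4π)) = -0.23841361

-0.238414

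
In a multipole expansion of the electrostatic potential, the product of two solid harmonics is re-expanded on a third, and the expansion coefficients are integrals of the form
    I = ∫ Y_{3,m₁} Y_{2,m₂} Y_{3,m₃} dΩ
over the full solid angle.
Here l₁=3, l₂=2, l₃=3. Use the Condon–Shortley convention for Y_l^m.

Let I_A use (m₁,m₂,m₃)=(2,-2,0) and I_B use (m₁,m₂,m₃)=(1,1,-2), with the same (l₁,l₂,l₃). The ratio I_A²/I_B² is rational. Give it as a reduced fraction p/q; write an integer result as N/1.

Shared (l₁,l₂,l₃)=(3,2,3): N and (l;000)² cancel in I_A²/I_B².
A: Δ = 2!·4!·2!/9! = 1/3780; Racah Σ t=0..0: t=0:+1/24 = 1/24; ⇒ 3j(3 2 3; 2 -2 0)² = 1/21, sgn -1
B: Δ = 2!·4!·2!/9! = 1/3780; Racah Σ t=1..2: t=1:−1/12 t=2:+1/48 = -1/16; ⇒ 3j(3 2 3; 1 1 -2)² = 1/28, sgn +1
I_A²/I_B² = (1/21)/(1/28) = 4/3

4/3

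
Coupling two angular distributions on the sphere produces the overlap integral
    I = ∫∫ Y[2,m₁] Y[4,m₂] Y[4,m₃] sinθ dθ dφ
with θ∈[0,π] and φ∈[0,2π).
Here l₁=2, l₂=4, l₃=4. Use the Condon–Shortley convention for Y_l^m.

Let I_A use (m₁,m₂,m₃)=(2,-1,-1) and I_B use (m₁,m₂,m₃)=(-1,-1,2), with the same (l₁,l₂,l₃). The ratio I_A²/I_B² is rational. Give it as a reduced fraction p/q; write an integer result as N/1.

200/81

Same 2,4,4: normalisation and zero-m 3j drop out of the ratio.
A: Δ: 2! 2! 6! / 11! → 1/13860; sum: t=0:+1/144 = 1/144; 3j²(2 4 4; 2 -1 -1) = Δ·Π!·Σ² = 10/231  (sign -1)
B: Δ: 2! 2! 6! / 11! → 1/13860; sum: t=1:−1/96 t=2:+1/240 = -1/160; 3j²(2 4 4; -1 -1 2) = Δ·Π!·Σ² = 27/1540  (sign -1)
I_A²/I_B² = (10/231)/(27/1540) = 200/81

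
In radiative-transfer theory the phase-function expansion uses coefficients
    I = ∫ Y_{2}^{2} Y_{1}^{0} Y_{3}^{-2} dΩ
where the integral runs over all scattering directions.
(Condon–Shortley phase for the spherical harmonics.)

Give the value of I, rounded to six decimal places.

0.184674

Checks pass: Σm=0; 6 even; l₃=3∈[1,3].
(2·2+1)(2·1+1)(2·3+1) = 105
Δ: 0! 4! 2! / 7! → 1/105
sum: t=0:+1/4 = 1/4
3j²(2 1 3; 0 0 0) = Δ·Π!·Σ² = 3/35  (sign -1)
sum: t=0:+1/24 = 1/24
3j²(2 1 3; 2 0 -2) = Δ·Π!·Σ² = 1/21  (sign -1)
combine: 4πI² = 105·3/35·1/21 = 3/7
take √, sign +1: I = 0.18467439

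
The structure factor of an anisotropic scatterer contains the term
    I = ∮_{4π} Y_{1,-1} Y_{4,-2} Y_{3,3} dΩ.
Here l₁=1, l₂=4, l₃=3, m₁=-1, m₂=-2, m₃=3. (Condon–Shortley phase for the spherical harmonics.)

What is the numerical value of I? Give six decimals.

0.061558

Rules hold: Σm=0, L=8 even, 3≤3≤5.
N = 3·9·7 = 189
Δ = 2!·0!·6!/9! = 1/252
Racah Σ t=1..1: t=1:−1/36 = -1/36
⇒ 3j(1 4 3; 0 0 0)² = 4/63, sgn +1
Racah Σ t=2..2: t=2:+1/1440 = 1/1440
⇒ 3j(1 4 3; -1 -2 3)² = 1/252, sgn +1
4πI² = N·(3j₀)²·(3jₘ)² = 1/21
I = +1·√(0.047619/4π) = 0.06155813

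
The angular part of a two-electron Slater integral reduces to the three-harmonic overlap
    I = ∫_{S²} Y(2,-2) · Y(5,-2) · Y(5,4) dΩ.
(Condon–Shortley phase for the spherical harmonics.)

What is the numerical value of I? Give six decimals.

Checks pass: Σm=0; 12 even; l₃=5∈[3,7].
(2·2+1)(2·5+1)(2·5+1) = 605
Δ: 2! 2! 8! / 13! → 1/38610
sum: t=0:+1/2880 t=1:−1/576 t=2:+1/2880 = -1/960
3j²(2 5 5; 0 0 0) = Δ·Π!·Σ² = 10/429  (sign +1)
sum: t=2:+1/20160 = 1/20160
3j²(2 5 5; -2 -2 4) = Δ·Π!·Σ² = 12/715  (sign -1)
combine: 4πI² = 605·10/429·12/715 = 40/169
take √, sign -1: I = -0.13724032

-0.137240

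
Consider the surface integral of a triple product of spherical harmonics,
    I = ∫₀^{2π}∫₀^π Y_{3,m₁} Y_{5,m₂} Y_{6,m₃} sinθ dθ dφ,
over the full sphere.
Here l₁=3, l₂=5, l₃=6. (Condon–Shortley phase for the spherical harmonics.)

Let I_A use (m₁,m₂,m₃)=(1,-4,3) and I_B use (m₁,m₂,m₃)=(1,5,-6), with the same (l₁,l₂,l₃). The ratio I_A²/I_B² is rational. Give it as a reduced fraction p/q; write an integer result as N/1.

8/11

Shared (l₁,l₂,l₃)=(3,5,6): N and (l;000)² cancel in I_A²/I_B².
A: Δ = 2!·4!·8!/15! = 1/675675; Racah Σ t=0..1: t=0:+1/40320 t=1:−1/241920 = 1/48384; ⇒ 3j(3 5 6; 1 -4 3)² = 24/1001, sgn -1
B: Δ = 2!·4!·8!/15! = 1/675675; Racah Σ t=2..2: t=2:+1/1935360 = 1/1935360; ⇒ 3j(3 5 6; 1 5 -6)² = 3/91, sgn +1
I_A²/I_B² = (24/1001)/(3/91) = 8/11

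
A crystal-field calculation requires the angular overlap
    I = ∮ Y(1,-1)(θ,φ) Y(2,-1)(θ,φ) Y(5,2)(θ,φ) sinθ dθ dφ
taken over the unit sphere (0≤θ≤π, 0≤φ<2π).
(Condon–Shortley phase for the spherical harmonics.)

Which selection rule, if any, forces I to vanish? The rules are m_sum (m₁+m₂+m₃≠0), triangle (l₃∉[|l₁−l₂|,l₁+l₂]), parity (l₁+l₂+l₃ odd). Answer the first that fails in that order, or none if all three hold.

triangle

Σmᵢ = 0  ✓
l₃∈[|l₁−l₂|,l₁+l₂]=[1,3], have l₃=5  ✗
Σlᵢ = 8 ⇒ even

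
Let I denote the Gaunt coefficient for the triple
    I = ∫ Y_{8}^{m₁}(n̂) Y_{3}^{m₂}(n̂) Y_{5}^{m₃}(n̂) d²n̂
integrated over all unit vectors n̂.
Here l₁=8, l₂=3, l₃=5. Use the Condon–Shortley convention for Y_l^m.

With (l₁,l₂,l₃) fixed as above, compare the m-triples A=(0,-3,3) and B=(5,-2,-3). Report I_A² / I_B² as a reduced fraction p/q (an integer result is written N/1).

28/3861

Shared (l₁,l₂,l₃)=(8,3,5): N and (l;000)² cancel in I_A²/I_B².
A: Δ = 6!·10!·0!/17! = 1/136136; Racah Σ t=0..0: t=0:+1/58060800 = 1/58060800; ⇒ 3j(8 3 5; 0 -3 3)² = 1/4862, sgn +1
B: Δ = 6!·10!·0!/17! = 1/136136; Racah Σ t=1..1: t=1:−1/9676800 = -1/9676800; ⇒ 3j(8 3 5; 5 -2 -3)² = 27/952, sgn -1
I_A²/I_B² = (1/4862)/(27/952) = 28/3861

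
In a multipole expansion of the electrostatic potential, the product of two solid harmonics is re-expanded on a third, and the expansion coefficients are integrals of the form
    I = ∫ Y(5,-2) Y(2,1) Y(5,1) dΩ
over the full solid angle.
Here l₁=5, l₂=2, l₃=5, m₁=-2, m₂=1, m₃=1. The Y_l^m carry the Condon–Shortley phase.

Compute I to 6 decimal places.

Checks pass: Σm=0; 12 even; l₃=5∈[3,7].
(2·5+1)(2·2+1)(2·5+1) = 605
Δ: 2! 8! 2! / 13! → 1/38610
sum: t=0:+1/2880 t=1:−1/576 t=2:+1/2880 = -1/960
3j²(5 2 5; 0 0 0) = Δ·Π!·Σ² = 10/429  (sign +1)
sum: t=1:−1/2880 t=2:+1/1440 = 1/2880
3j²(5 2 5; -2 1 1) = Δ·Π!·Σ² = 7/715  (sign +1)
combine: 4πI² = 605·10/429·7/715 = 70/507
take √, sign +1: I = 0.10481902

0.104819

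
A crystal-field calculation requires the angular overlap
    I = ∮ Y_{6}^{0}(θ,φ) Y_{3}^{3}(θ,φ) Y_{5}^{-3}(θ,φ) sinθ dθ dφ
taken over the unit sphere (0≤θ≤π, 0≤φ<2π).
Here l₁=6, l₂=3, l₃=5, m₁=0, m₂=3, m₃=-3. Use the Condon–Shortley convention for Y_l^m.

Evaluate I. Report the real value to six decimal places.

m-sum 0 ✓  L=14 even ✓  3≤5≤9 ✓
Π(2lᵢ+1) = 13×7×11 = 1001
triangle coeff Δ(6,3,5) = 1/675675
Σ_t [1,3]: t=1:−1/8640 t=2:+1/2304 t=3:−1/8640 = 7/34560
(3j)²=7/429 [(6 3 5; 0 0 0)], sign=-1
Σ_t [4,4]: t=4:+1/69120 = 1/69120
(3j)²=4/429 [(6 3 5; 0 3 -3)], sign=+1
⇒ 4πI² = 196/1287
I = (-1)√(196/1287/(4π)) = -0.11008644

-0.110086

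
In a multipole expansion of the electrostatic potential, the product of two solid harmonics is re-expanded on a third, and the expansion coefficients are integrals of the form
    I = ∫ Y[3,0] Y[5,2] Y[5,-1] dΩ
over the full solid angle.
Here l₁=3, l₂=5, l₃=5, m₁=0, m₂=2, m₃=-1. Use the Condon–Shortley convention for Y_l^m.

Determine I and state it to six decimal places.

m-sum = 0 + 2 − 1 = 1 ≠ 0 ⇒ I = 0

0.000000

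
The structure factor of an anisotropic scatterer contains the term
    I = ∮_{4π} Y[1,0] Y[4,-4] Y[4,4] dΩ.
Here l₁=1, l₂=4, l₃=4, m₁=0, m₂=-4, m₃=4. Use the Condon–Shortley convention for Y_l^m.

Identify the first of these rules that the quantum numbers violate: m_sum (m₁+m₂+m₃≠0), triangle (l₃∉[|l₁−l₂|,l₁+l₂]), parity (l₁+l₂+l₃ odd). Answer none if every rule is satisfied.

parity

Σmᵢ = 0  ✓
l₃∈[|l₁−l₂|,l₁+l₂]=[3,5], have l₃=4  ✓
Σlᵢ = 9 ⇒ odd  ✗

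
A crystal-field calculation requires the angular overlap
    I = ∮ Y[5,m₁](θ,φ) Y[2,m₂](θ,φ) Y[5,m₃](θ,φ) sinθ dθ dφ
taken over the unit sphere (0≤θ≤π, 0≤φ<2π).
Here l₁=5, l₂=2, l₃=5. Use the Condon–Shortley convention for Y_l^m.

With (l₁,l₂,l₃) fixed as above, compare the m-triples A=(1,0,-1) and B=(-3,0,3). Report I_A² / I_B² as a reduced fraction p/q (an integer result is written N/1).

Shared (l₁,l₂,l₃)=(5,2,5): N and (l;000)² cancel in I_A²/I_B².
A: Δ = 2!·8!·2!/13! = 1/38610; Racah Σ t=0..2: t=0:+1/2304 t=1:−1/720 t=2:+1/5760 = -1/1280; ⇒ 3j(5 2 5; 1 0 -1)² = 27/1430, sgn -1
B: Δ = 2!·8!·2!/13! = 1/38610; Racah Σ t=0..2: t=0:+1/161280 t=1:−1/5040 t=2:+1/5760 = -1/53760; ⇒ 3j(5 2 5; -3 0 3)² = 1/4290, sgn -1
I_A²/I_B² = (27/1430)/(1/4290) = 81/1

81/1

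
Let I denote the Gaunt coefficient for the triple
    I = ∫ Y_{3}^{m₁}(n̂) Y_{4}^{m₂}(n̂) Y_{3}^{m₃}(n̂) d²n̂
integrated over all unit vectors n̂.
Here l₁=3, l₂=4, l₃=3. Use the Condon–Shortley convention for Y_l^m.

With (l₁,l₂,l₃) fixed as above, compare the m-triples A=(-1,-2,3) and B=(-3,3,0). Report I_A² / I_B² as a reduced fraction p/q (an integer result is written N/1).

Shared (l₁,l₂,l₃)=(3,4,3): N and (l;000)² cancel in I_A²/I_B².
A: Δ = 4!·2!·4!/11! = 1/34650; Racah Σ t=2..2: t=2:+1/192 = 1/192; ⇒ 3j(3 4 3; -1 -2 3)² = 3/77, sgn +1
B: Δ = 4!·2!·4!/11! = 1/34650; Racah Σ t=4..4: t=4:+1/288 = 1/288; ⇒ 3j(3 4 3; -3 3 0)² = 1/22, sgn -1
I_A²/I_B² = (3/77)/(1/22) = 6/7

6/7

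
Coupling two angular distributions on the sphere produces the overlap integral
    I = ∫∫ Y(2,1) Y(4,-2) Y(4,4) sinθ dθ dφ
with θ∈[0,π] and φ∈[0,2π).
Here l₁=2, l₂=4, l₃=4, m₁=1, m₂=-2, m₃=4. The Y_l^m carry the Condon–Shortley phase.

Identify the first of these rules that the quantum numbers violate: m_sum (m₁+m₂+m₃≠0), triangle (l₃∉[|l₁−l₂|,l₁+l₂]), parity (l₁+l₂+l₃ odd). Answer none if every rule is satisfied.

m_sum

azimuthal sum: 1 − 2 + 4 = 3  ✗
2 ≤ 4 ≤ 6 (triangle on l)
L = 2 + 4 + 4 = 10 (even)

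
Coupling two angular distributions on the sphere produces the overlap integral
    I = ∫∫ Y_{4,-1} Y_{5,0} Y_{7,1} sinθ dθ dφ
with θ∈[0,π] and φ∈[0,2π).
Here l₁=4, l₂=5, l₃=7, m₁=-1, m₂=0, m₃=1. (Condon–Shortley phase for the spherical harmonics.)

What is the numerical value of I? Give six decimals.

m-sum 0 ✓  L=16 even ✓  1≤7≤9 ✓
Π(2lᵢ+1) = 9×11×15 = 1485
triangle coeff Δ(4,5,7) = 1/6126120
Σ_t [0,2]: t=0:+1/69120 t=1:−1/20736 t=2:+1/69120 = -1/51840
(3j)²=280/21879 [(4 5 7; 0 0 0)], sign=+1
Σ_t [0,2]: t=0:+1/172800 t=1:−1/27648 t=2:+1/51840 = -23/2073600
(3j)²=529/87516 [(4 5 7; -1 0 1)], sign=-1
⇒ 4πI² = 185150/1611753
I = (-1)√(185150/1611753/(4π)) = -0.09561096

-0.095611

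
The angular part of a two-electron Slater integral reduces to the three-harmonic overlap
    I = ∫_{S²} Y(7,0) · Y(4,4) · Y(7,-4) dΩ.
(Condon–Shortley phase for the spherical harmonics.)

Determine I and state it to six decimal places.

Rules hold: Σm=0, L=18 even, 3≤7≤11.
N = 15·9·15 = 2025
Δ = 4!·10!·4!/19! = 1/58198140
Racah Σ t=0..4: t=0:+1/17418240 t=1:−1/622080 t=2:+1/230400 t=3:−1/622080 t=4:+1/17418240 = 1/806400
⇒ 3j(7 4 7; 0 0 0)² = 2268/230945, sgn -1
Racah Σ t=4..4: t=4:+1/17418240 = 1/17418240
⇒ 3j(7 4 7; 0 4 -4)² = 175/12597, sgn -1
4πI² = N·(3j₀)²·(3jₘ)² = 53581500/193947611
I = +1·√(0.276268/4π) = 0.14827239

0.148272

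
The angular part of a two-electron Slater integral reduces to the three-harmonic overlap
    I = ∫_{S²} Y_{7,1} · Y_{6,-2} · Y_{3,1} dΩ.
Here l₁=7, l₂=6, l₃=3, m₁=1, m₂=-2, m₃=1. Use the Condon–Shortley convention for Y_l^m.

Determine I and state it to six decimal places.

Checks pass: Σm=0; 16 even; l₃=3∈[1,13].
(2·7+1)(2·6+1)(2·3+1) = 1365
Δ: 10! 4! 2! / 17! → 1/2042040
sum: t=4:+1/207360 t=5:−1/57600 t=6:+1/207360 = -1/129600
3j²(7 6 3; 0 0 0) = Δ·Π!·Σ² = 168/12155  (sign +1)
sum: t=2:+1/3870720 t=3:−1/181440 t=4:+1/138240 = 23/11612160
3j²(7 6 3; 1 -2 1) = Δ·Π!·Σ² = 529/204204  (sign +1)
combine: 4πI² = 1365·168/12155·529/204204 = 22218/454597
take √, sign +1: I = 0.06236404

0.062364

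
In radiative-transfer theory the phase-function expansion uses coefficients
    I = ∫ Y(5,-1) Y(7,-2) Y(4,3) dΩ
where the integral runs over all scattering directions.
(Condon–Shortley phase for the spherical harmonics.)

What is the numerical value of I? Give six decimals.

-0.162315

Checks pass: Σm=0; 16 even; l₃=4∈[2,12].
(2·5+1)(2·7+1)(2·4+1) = 1485
Δ: 8! 2! 6! / 17! → 1/6126120
sum: t=3:−1/69120 t=4:+1/20736 t=5:−1/69120 = 1/51840
3j²(5 7 4; 0 0 0) = Δ·Π!·Σ² = 280/21879  (sign +1)
sum: t=4:+1/138240 t=5:−1/518400 = 11/2073600
3j²(5 7 4; -1 -2 3) = Δ·Π!·Σ² = 77/4420  (sign -1)
combine: 4πI² = 1485·280/21879·77/4420 = 16170/48841
take √, sign -1: I = -0.16231468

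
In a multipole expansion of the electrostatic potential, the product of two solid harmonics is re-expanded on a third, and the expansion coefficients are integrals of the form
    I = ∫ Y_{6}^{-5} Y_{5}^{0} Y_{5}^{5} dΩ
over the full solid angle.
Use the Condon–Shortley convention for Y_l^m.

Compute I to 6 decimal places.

-0.152641

Rules hold: Σm=0, L=16 even, 1≤5≤11.
N = 13·11·11 = 1573
Δ = 6!·6!·4!/17! = 1/28588560
Racah Σ t=1..5: t=1:−1/345600 t=2:+1/13824 t=3:−1/5184 t=4:+1/13824 t=5:−1/345600 = -7/129600
⇒ 3j(6 5 5; 0 0 0)² = 80/7293, sgn +1
Racah Σ t=5..5: t=5:−1/2073600 = -1/2073600
⇒ 3j(6 5 5; -5 0 5)² = 15/884, sgn -1
4πI² = N·(3j₀)²·(3jₘ)² = 1100/3757
I = -1·√(0.292787/4π) = -0.15264086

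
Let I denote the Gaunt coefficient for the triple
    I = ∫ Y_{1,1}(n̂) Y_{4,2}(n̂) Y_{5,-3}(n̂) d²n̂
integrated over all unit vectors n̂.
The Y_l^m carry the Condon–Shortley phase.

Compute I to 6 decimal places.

-0.259847

m-sum 0 ✓  L=10 even ✓  3≤5≤5 ✓
Π(2lᵢ+1) = 3×9×11 = 297
triangle coeff Δ(1,4,5) = 1/495
Σ_t [0,0]: t=0:+1/576 = 1/576
(3j)²=5/99 [(1 4 5; 0 0 0)], sign=-1
Σ_t [0,0]: t=0:+1/2880 = 1/2880
(3j)²=28/495 [(1 4 5; 1 2 -3)], sign=+1
⇒ 4πI² = 28/33
I = (-1)√(28/33/(4π)) = -0.25984664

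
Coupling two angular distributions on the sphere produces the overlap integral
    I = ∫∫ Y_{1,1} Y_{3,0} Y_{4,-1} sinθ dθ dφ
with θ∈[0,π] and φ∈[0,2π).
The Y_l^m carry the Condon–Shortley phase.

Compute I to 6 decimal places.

-0.194664

Rules hold: Σm=0, L=8 even, 2≤4≤4.
N = 3·7·9 = 189
Δ = 0!·2!·6!/9! = 1/252
Racah Σ t=0..0: t=0:+1/36 = 1/36
⇒ 3j(1 3 4; 0 0 0)² = 4/63, sgn +1
Racah Σ t=0..0: t=0:+1/72 = 1/72
⇒ 3j(1 3 4; 1 0 -1)² = 5/126, sgn -1
4πI² = N·(3j₀)²·(3jₘ)² = 10/21
I = -1·√(0.47619/4π) = -0.19466390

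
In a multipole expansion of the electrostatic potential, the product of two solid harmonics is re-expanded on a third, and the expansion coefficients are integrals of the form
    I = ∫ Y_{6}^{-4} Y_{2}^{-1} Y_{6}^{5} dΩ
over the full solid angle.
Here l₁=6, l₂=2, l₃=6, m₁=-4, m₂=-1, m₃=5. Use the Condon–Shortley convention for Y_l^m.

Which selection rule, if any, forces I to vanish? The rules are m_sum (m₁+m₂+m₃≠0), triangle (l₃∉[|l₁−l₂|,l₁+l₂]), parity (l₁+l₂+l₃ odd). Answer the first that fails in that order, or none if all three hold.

m₁+m₂+m₃ = -4 − 1 + 5 = 0  ✓
triangle: |6−2|=4 ≤ l₃=6 ≤ 6+2=8  ✓
parity: l₁+l₂+l₃ = 14 is even  ✓

none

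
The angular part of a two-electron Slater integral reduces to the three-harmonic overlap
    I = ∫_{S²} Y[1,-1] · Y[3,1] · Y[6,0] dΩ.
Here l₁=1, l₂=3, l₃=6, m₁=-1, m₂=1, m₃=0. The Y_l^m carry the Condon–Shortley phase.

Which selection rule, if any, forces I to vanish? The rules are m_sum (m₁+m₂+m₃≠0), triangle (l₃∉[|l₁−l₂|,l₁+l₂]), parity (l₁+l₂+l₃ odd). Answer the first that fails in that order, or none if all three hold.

Σmᵢ = 0  ✓
l₃∈[|l₁−l₂|,l₁+l₂]=[2,4], have l₃=6  ✗
Σlᵢ = 10 ⇒ even

triangle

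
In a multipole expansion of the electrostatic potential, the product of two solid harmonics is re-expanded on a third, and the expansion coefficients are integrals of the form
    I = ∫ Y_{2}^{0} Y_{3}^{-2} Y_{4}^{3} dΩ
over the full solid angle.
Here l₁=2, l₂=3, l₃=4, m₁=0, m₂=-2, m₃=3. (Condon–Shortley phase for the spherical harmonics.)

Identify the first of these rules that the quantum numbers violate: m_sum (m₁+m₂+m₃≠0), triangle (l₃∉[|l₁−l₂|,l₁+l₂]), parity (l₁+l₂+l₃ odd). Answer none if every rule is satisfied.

Σmᵢ = 1  ✗
l₃∈[|l₁−l₂|,l₁+l₂]=[1,5], have l₃=4
Σlᵢ = 9 ⇒ odd

m_sum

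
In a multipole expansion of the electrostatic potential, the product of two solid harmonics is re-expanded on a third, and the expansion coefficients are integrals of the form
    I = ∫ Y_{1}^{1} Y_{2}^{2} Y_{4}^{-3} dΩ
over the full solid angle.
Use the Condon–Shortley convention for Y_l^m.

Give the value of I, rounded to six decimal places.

0.000000

triangle: need 1≤l₃≤3, have 4; I=0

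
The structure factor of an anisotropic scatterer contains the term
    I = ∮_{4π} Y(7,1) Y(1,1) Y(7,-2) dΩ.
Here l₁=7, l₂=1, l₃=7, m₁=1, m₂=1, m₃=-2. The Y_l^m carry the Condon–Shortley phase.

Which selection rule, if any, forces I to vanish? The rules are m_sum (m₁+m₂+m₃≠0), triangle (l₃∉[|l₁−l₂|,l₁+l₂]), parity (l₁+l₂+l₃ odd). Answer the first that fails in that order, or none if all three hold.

azimuthal sum: 1 + 1 − 2 = 0  ✓
6 ≤ 7 ≤ 8 (triangle on l)  ✓
L = 7 + 1 + 7 = 15 (odd)  ✗

parity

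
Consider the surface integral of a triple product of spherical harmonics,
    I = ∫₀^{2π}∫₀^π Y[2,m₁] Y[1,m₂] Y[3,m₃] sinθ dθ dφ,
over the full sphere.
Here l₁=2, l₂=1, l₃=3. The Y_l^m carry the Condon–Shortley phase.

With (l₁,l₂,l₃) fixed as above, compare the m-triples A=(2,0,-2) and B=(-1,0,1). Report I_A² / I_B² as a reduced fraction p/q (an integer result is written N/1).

l's match ⇒ only the (l;m) 3-j factors differ between A and B.
A: triangle coeff Δ(2,1,3) = 1/105; Σ_t [0,0]: t=0:+1/24 = 1/24; (3j)²=1/21 [(2 1 3; 2 0 -2)], sign=-1
B: triangle coeff Δ(2,1,3) = 1/105; Σ_t [0,0]: t=0:+1/6 = 1/6; (3j)²=8/105 [(2 1 3; -1 0 1)], sign=+1
I_A²/I_B² = (1/21)/(8/105) = 5/8

5/8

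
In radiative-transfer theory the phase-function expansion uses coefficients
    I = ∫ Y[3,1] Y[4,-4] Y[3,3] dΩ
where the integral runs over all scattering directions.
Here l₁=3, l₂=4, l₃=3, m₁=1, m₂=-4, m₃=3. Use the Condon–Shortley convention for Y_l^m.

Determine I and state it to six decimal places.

-0.166198

Checks pass: Σm=0; 10 even; l₃=3∈[1,7].
(2·3+1)(2·4+1)(2·3+1) = 441
Δ: 4! 2! 4! / 11! → 1/34650
sum: t=1:−1/72 t=2:+1/16 t=3:−1/72 = 5/144
3j²(3 4 3; 0 0 0) = Δ·Π!·Σ² = 2/77  (sign -1)
sum: t=0:+1/1152 = 1/1152
3j²(3 4 3; 1 -4 3) = Δ·Π!·Σ² = 1/33  (sign +1)
combine: 4πI² = 441·2/77·1/33 = 42/121
take √, sign -1: I = -0.16619847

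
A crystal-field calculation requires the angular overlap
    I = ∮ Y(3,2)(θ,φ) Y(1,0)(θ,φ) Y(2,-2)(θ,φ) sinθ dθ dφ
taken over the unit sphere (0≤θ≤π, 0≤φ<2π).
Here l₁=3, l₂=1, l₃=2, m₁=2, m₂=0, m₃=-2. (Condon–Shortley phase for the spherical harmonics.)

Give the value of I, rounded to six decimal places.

Rules hold: Σm=0, L=6 even, 2≤2≤4.
N = 7·3·5 = 105
Δ = 2!·4!·0!/7! = 1/105
Racah Σ t=1..1: t=1:−1/4 = -1/4
⇒ 3j(3 1 2; 0 0 0)² = 3/35, sgn -1
Racah Σ t=1..1: t=1:−1/24 = -1/24
⇒ 3j(3 1 2; 2 0 -2)² = 1/21, sgn -1
4πI² = N·(3j₀)²·(3jₘ)² = 3/7
I = +1·√(0.428571/4π) = 0.18467439

0.184674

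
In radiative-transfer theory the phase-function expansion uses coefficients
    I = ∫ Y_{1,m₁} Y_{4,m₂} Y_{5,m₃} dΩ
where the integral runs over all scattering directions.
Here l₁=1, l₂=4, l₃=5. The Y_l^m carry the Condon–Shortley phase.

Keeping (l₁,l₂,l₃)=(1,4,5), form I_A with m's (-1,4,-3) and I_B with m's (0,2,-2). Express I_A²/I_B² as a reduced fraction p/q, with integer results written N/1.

Shared (l₁,l₂,l₃)=(1,4,5): N and (l;000)² cancel in I_A²/I_B².
A: Δ = 0!·2!·8!/11! = 1/495; Racah Σ t=0..0: t=0:+1/80640 = 1/80640; ⇒ 3j(1 4 5; -1 4 -3)² = 1/495, sgn +1
B: Δ = 0!·2!·8!/11! = 1/495; Racah Σ t=0..0: t=0:+1/1440 = 1/1440; ⇒ 3j(1 4 5; 0 2 -2)² = 7/165, sgn -1
I_A²/I_B² = (1/495)/(7/165) = 1/21

1/21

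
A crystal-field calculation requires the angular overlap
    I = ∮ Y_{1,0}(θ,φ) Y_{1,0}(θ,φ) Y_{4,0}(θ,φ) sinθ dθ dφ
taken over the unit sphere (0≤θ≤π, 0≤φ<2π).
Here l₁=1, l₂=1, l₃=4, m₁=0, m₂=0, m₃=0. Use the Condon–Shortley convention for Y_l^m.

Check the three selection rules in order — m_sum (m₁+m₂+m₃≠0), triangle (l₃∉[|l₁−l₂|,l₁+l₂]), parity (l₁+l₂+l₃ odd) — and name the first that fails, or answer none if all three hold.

triangle

azimuthal sum: 0 + 0 + 0 = 0  ✓
0 ≤ 4 ≤ 2 (triangle on l)  ✗
L = 1 + 1 + 4 = 6 (even)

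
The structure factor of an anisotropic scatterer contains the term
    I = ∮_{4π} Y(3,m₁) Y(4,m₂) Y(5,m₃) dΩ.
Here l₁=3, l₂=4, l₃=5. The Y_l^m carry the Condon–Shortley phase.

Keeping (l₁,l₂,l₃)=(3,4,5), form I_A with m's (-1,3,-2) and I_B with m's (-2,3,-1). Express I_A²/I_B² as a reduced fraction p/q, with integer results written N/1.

686/605

Shared (l₁,l₂,l₃)=(3,4,5): N and (l;000)² cancel in I_A²/I_B².
A: Δ = 2!·4!·6!/13! = 1/180180; Racah Σ t=1..2: t=1:−1/4320 t=2:+1/960 = 7/8640; ⇒ 3j(3 4 5; -1 3 -2)² = 343/12870, sgn -1
B: Δ = 2!·4!·6!/13! = 1/180180; Racah Σ t=1..2: t=1:−1/17280 t=2:+1/1440 = 11/17280; ⇒ 3j(3 4 5; -2 3 -1)² = 11/468, sgn +1
I_A²/I_B² = (343/12870)/(11/468) = 686/605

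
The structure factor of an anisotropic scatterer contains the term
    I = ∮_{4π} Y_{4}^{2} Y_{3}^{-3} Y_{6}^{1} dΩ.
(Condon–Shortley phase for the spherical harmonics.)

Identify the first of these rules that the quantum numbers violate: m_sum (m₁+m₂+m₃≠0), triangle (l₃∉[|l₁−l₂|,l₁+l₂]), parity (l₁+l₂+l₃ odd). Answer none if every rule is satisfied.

parity

Σmᵢ = 0  ✓
l₃∈[|l₁−l₂|,l₁+l₂]=[1,7], have l₃=6  ✓
Σlᵢ = 13 ⇒ odd  ✗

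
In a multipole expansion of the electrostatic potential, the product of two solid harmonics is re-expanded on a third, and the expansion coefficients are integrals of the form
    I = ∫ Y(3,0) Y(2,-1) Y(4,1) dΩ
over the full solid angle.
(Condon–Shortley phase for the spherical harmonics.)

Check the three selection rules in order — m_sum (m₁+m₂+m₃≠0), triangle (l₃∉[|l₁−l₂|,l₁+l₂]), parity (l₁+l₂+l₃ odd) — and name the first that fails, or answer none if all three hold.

parity

Σmᵢ = 0  ✓
l₃∈[|l₁−l₂|,l₁+l₂]=[1,5], have l₃=4  ✓
Σlᵢ = 9 ⇒ odd  ✗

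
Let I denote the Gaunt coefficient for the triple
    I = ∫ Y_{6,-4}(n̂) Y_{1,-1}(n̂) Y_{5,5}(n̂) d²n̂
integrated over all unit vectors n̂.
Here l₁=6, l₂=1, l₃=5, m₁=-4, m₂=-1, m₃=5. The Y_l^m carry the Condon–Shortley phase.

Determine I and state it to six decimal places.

Checks pass: Σm=0; 12 even; l₃=5∈[5,7].
(2·6+1)(2·1+1)(2·5+1) = 429
Δ: 2! 10! 0! / 13! → 1/858
sum: t=1:−1/14400 = -1/14400
3j²(6 1 5; 0 0 0) = Δ·Π!·Σ² = 6/143  (sign +1)
sum: t=0:+1/7257600 = 1/7257600
3j²(6 1 5; -4 -1 5) = Δ·Π!·Σ² = 1/858  (sign +1)
combine: 4πI² = 429·6/143·1/858 = 3/143
take √, sign +1: I = 0.04085899

0.040859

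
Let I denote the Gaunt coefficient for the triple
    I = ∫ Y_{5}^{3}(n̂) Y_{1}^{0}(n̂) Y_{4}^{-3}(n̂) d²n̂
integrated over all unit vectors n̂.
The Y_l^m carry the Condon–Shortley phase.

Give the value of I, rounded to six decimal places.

-0.196426

m-sum 0 ✓  L=10 even ✓  4≤4≤6 ✓
Π(2lᵢ+1) = 11×3×9 = 297
triangle coeff Δ(5,1,4) = 1/495
Σ_t [1,1]: t=1:−1/576 = -1/576
(3j)²=5/99 [(5 1 4; 0 0 0)], sign=-1
Σ_t [1,1]: t=1:−1/5040 = -1/5040
(3j)²=16/495 [(5 1 4; 3 0 -3)], sign=+1
⇒ 4πI² = 16/33
I = (-1)√(16/33/(4π)) = -0.19642560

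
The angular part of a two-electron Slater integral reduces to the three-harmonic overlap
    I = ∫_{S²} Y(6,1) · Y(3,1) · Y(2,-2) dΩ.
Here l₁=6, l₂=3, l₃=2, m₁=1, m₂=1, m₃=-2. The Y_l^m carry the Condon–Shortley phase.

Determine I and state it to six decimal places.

triangle: need 3≤l₃≤9, have 2; I=0

0.000000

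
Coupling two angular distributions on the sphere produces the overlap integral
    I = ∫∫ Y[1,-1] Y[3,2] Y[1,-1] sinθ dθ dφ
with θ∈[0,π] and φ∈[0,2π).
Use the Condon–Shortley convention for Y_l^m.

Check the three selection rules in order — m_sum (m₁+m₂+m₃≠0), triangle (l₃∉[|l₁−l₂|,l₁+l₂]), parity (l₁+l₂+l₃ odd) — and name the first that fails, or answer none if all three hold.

azimuthal sum: -1 + 2 − 1 = 0  ✓
2 ≤ 1 ≤ 4 (triangle on l)  ✗
L = 1 + 3 + 1 = 5 (odd)

triangle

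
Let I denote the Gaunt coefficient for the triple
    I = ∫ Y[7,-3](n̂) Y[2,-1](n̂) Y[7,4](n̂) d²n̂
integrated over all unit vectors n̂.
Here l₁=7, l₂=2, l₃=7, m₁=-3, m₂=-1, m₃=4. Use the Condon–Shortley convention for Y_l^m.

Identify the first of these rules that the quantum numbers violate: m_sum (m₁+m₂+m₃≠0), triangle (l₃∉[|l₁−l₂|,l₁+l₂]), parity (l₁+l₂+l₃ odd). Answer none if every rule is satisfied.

m₁+m₂+m₃ = -3 − 1 + 4 = 0  ✓
triangle: |7−2|=5 ≤ l₃=7 ≤ 7+2=9  ✓
parity: l₁+l₂+l₃ = 16 is even  ✓

none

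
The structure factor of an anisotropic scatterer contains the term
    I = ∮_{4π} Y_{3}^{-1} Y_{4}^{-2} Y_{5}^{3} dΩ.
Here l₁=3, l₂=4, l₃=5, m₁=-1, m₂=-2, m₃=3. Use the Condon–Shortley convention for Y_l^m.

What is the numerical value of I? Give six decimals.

-0.144236

Rules hold: Σm=0, L=12 even, 1≤5≤7.
N = 7·9·11 = 693
Δ = 2!·4!·6!/13! = 1/180180
Racah Σ t=0..2: t=0:+1/576 t=1:−1/144 t=2:+1/576 = -1/288
⇒ 3j(3 4 5; 0 0 0)² = 20/1001, sgn +1
Racah Σ t=0..2: t=0:+1/2304 t=1:−1/720 t=2:+1/5760 = -1/1280
⇒ 3j(3 4 5; -1 -2 3)² = 27/1430, sgn -1
4πI² = N·(3j₀)²·(3jₘ)² = 486/1859
I = -1·√(0.261431/4π) = -0.14423595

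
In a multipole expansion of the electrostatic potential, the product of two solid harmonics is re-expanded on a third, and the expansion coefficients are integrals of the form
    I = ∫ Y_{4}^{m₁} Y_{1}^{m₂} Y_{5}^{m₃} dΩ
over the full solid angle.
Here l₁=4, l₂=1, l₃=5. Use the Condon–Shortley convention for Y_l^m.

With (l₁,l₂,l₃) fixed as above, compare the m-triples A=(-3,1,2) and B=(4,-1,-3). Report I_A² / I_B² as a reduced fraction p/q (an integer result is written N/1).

Same 4,1,5: normalisation and zero-m 3j drop out of the ratio.
A: Δ: 0! 8! 2! / 11! → 1/495; sum: t=0:+1/10080 = 1/10080; 3j²(4 1 5; -3 1 2) = Δ·Π!·Σ² = 1/165  (sign -1)
B: Δ: 0! 8! 2! / 11! → 1/495; sum: t=0:+1/80640 = 1/80640; 3j²(4 1 5; 4 -1 -3) = Δ·Π!·Σ² = 1/495  (sign +1)
I_A²/I_B² = (1/165)/(1/495) = 3/1

3/1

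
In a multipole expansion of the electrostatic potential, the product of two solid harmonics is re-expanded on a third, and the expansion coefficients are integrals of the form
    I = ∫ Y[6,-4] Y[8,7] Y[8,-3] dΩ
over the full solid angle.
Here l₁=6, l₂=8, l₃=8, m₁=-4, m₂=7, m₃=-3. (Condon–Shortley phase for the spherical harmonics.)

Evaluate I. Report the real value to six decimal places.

m-sum 0 ✓  L=22 even ✓  2≤8≤14 ✓
Π(2lᵢ+1) = 13×17×17 = 3757
triangle coeff Δ(6,8,8) = 1/13742520792
Σ_t [0,6]: t=0:+1/41803776000 t=1:−1/435456000 t=2:+1/39813120 t=3:−1/18662400 t=4:+1/39813120 t=5:−1/435456000 t=6:+1/41803776000 = -11/1393459200
(3j)²=600/96577 [(6 8 8; 0 0 0)], sign=-1
Σ_t [5,6]: t=5:−1/52254720000 t=6:+1/12541132800 = 19/313528320000
(3j)²=19/1564 [(6 8 8; -4 7 -3)], sign=-1
⇒ 4πI² = 150/529
I = (+1)√(150/529/(4π)) = 0.15021485

0.150215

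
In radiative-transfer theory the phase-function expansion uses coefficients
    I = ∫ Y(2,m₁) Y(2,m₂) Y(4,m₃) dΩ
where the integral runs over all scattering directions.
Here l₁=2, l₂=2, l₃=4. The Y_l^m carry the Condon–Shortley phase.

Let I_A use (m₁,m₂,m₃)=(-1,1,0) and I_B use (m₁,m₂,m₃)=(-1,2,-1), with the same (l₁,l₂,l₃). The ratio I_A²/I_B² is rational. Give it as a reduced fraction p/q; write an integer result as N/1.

l's match ⇒ only the (l;m) 3-j factors differ between A and B.
A: triangle coeff Δ(2,2,4) = 1/630; Σ_t [0,0]: t=0:+1/36 = 1/36; (3j)²=8/315 [(2 2 4; -1 1 0)], sign=+1
B: triangle coeff Δ(2,2,4) = 1/630; Σ_t [0,0]: t=0:+1/144 = 1/144; (3j)²=1/126 [(2 2 4; -1 2 -1)], sign=-1
I_A²/I_B² = (8/315)/(1/126) = 16/5

16/5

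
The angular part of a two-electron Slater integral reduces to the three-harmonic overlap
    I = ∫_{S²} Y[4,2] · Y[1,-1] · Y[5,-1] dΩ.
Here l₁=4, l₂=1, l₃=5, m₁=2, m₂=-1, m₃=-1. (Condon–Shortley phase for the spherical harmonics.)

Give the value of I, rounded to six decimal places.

-0.120286

Rules hold: Σm=0, L=10 even, 3≤5≤5.
N = 9·3·11 = 297
Δ = 0!·8!·2!/11! = 1/495
Racah Σ t=0..0: t=0:+1/576 = 1/576
⇒ 3j(4 1 5; 0 0 0)² = 5/99, sgn -1
Racah Σ t=0..0: t=0:+1/2880 = 1/2880
⇒ 3j(4 1 5; 2 -1 -1)² = 2/165, sgn +1
4πI² = N·(3j₀)²·(3jₘ)² = 2/11
I = -1·√(0.181818/4π) = -0.12028562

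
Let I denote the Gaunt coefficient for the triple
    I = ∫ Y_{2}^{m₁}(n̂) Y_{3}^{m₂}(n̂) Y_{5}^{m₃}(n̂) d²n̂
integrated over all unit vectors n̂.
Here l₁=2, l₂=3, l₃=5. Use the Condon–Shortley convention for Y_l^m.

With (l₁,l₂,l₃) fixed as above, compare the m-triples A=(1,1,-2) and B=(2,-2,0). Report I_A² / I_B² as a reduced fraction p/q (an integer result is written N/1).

l's match ⇒ only the (l;m) 3-j factors differ between A and B.
A: triangle coeff Δ(2,3,5) = 1/2310; Σ_t [0,0]: t=0:+1/288 = 1/288; (3j)²=1/22 [(2 3 5; 1 1 -2)], sign=-1
B: triangle coeff Δ(2,3,5) = 1/2310; Σ_t [0,0]: t=0:+1/2880 = 1/2880; (3j)²=1/462 [(2 3 5; 2 -2 0)], sign=-1
I_A²/I_B² = (1/22)/(1/462) = 21/1

21/1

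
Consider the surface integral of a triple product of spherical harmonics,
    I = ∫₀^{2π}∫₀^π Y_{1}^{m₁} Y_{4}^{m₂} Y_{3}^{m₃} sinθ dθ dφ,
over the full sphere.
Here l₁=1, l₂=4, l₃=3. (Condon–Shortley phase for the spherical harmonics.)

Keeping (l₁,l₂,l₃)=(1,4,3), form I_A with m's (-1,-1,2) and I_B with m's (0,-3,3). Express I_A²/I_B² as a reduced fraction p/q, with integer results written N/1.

Shared (l₁,l₂,l₃)=(1,4,3): N and (l;000)² cancel in I_A²/I_B².
A: Δ = 2!·0!·6!/9! = 1/252; Racah Σ t=2..2: t=2:+1/240 = 1/240; ⇒ 3j(1 4 3; -1 -1 2)² = 1/84, sgn -1
B: Δ = 2!·0!·6!/9! = 1/252; Racah Σ t=1..1: t=1:−1/720 = -1/720; ⇒ 3j(1 4 3; 0 -3 3)² = 1/36, sgn -1
I_A²/I_B² = (1/84)/(1/36) = 3/7

3/7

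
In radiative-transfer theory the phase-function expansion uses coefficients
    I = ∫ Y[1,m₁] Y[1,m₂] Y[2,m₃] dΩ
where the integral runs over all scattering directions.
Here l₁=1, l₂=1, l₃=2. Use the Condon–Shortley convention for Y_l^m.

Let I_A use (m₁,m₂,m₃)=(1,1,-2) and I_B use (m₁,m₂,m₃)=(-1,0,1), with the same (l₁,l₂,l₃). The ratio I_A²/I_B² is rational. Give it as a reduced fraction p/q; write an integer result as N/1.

l's match ⇒ only the (l;m) 3-j factors differ between A and B.
A: triangle coeff Δ(1,1,2) = 1/30; Σ_t [0,0]: t=0:+1/4 = 1/4; (3j)²=1/5 [(1 1 2; 1 1 -2)], sign=+1
B: triangle coeff Δ(1,1,2) = 1/30; Σ_t [0,0]: t=0:+1/2 = 1/2; (3j)²=1/10 [(1 1 2; -1 0 1)], sign=-1
I_A²/I_B² = (1/5)/(1/10) = 2/1

2/1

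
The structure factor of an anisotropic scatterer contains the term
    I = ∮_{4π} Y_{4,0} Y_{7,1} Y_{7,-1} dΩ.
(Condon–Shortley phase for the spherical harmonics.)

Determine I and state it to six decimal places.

-0.102403

Checks pass: Σm=0; 18 even; l₃=7∈[3,11].
(2·4+1)(2·7+1)(2·7+1) = 2025
Δ: 4! 4! 10! / 19! → 1/58198140
sum: t=0:+1/17418240 t=1:−1/622080 t=2:+1/230400 t=3:−1/622080 t=4:+1/17418240 = 1/806400
3j²(4 7 7; 0 0 0) = Δ·Π!·Σ² = 2268/230945  (sign -1)
sum: t=0:+1/46448640 t=1:−1/1088640 t=2:+1/276480 t=3:−1/518400 t=4:+1/9953280 = 23/25804800
3j²(4 7 7; 0 1 -1) = Δ·Π!·Σ² = 42849/6466460  (sign +1)
combine: 4πI² = 2025·2268/230945·42849/6466460 = 281132289/2133423721
take √, sign -1: I = -0.10240281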